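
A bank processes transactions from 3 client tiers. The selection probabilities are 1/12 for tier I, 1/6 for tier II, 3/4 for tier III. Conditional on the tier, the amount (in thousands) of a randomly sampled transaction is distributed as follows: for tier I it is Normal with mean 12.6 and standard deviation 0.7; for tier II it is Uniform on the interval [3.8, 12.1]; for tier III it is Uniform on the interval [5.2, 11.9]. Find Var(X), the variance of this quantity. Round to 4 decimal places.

Per component, I: μ=12.6, E[X²]=159.25; II: μ=7.95, E[X²]=68.9433; III: μ=8.55, E[X²]=76.8433.
E[X] = 0.0833333·12.6 + 0.166667·7.95 + 0.75·8.55 = 8.7875.
E[X²] = 0.0833333·159.25 + 0.166667·68.9433 + 0.75·76.8433 = 82.3939.
Var(X) = E[X²] − (E[X])² = 82.3939 − 77.2202 = 5.17373.

5.1737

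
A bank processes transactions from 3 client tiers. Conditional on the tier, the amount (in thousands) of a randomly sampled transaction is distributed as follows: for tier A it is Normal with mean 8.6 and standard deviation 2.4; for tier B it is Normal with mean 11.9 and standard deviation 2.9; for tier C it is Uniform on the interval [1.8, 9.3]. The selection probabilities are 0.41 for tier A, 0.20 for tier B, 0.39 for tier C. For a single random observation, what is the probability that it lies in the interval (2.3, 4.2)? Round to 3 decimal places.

Conditional on each tier, P(2.3 < X < 4.2): A: 0.0290441; B: 0.00349749; C: 0.253333.
By total probability, P(2.3 < X < 4.2) = 0.41·0.0290441 + 0.2·0.00349749 + 0.39·0.253333 = 0.111408.

0.111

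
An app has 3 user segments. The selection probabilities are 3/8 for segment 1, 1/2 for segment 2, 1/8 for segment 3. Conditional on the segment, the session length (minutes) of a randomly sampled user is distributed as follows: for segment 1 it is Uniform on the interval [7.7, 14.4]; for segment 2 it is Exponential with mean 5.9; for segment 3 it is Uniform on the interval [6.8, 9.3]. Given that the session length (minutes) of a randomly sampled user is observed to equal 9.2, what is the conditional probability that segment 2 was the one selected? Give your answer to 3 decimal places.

Likelihoods f(9.2 | ·): 1: 0.149254; 2: 0.0356404; 3: 0.4.
Posterior ∝ prior × likelihood. Numerator for 2: 0.5·0.0356404 = 0.0178202.
Normalizing constant: 0.375·0.149254 + 0.5·0.0356404 + 0.125·0.4 = 0.12379.
P(2 | observation) = 0.0178202 / 0.12379 = 0.143955.

0.144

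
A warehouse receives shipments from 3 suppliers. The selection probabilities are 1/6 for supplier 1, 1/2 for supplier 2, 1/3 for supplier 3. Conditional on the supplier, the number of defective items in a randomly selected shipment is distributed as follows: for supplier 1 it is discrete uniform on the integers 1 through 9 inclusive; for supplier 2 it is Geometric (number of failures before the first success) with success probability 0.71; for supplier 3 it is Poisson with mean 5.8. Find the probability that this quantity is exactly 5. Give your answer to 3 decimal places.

Conditional on each supplier, P(X = 5): 1: 0.111111; 2: 0.00145629; 3: 0.165596.
By total probability, P(X = 5) = 0.166667·0.111111 + 0.5·0.00145629 + 0.333333·0.165596 = 0.0744454.

0.074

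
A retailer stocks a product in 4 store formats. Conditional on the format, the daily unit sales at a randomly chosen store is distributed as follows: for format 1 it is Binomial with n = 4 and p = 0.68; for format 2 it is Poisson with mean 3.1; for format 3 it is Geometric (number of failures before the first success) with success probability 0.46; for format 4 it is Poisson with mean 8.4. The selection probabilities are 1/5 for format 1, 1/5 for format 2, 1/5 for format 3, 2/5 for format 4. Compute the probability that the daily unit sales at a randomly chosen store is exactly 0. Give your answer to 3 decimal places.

Conditional on each format, P(X = 0): 1: 0.0104858; 2: 0.0450492; 3: 0.46; 4: 0.000224867.
By total probability, P(X = 0) = 0.2·0.0104858 + 0.2·0.0450492 + 0.2·0.46 + 0.4·0.000224867 = 0.103197.

0.103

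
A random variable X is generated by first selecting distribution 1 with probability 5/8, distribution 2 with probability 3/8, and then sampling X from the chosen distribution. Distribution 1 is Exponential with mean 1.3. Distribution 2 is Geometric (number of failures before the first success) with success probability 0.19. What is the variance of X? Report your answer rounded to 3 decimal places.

Per component, 1: μ=1.3, E[X²]=3.38; 2: μ=4.26316, E[X²]=40.6122.
E[X] = 0.625·1.3 + 0.375·4.26316 = 2.41118.
E[X²] = 0.625·3.38 + 0.375·40.6122 = 17.3421.
Var(X) = E[X²] − (E[X])² = 17.3421 − 5.81381 = 11.5283.

11.528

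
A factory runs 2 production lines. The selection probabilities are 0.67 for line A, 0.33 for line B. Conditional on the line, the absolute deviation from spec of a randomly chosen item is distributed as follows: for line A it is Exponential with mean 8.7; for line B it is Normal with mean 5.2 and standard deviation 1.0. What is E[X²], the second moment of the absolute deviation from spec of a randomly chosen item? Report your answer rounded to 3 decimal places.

For each component E[X²] = Var + (mean)², giving A: 151.38; B: 28.04.
Overall E[X²] = 0.67·151.38 + 0.33·28.04 = 110.678.

110.678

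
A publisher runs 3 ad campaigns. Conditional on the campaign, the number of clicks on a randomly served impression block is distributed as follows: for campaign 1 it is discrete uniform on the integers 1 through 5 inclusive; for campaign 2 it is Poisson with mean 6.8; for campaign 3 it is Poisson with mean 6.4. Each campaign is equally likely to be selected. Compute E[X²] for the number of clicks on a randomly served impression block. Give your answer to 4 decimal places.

For each component E[X²] = Var + (mean)², giving 1: 11; 2: 53.04; 3: 47.36.
Overall E[X²] = 0.333333·11 + 0.333333·53.04 + 0.333333·47.36 = 37.1333.

37.1333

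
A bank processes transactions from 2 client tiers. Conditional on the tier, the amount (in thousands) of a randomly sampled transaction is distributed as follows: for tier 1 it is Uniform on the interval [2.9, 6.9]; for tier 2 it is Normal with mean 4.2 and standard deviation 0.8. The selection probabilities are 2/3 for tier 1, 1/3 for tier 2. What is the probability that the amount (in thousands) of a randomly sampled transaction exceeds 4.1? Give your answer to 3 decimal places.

Conditional on each tier, P(X > 4.1): 1: 0.7; 2: 0.549738.
By total probability, P(X > 4.1) = 0.666667·0.7 + 0.333333·0.549738 = 0.649913.

0.650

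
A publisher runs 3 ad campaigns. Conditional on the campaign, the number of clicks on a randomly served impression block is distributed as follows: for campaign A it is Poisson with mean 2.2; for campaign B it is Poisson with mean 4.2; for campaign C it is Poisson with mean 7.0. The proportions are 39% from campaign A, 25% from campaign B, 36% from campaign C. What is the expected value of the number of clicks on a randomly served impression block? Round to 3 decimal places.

Component means — A: 2.2; B: 4.2; C: 7.
E[X] = 0.39·2.2 + 0.25·4.2 + 0.36·7 = 4.428.

4.428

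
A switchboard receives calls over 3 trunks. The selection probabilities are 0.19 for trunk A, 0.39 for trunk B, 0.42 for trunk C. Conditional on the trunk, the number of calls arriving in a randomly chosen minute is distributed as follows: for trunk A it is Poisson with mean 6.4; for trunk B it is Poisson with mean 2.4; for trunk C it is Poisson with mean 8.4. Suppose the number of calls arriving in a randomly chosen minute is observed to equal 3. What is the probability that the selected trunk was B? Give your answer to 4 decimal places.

0.7790

Likelihoods P(X=3 | ·): A: 0.0725945; B: 0.209014; C: 0.0222133.
Posterior ∝ prior × likelihood. Numerator for B: 0.39·0.209014 = 0.0815155.
Normalizing constant: 0.19·0.0725945 + 0.39·0.209014 + 0.42·0.0222133 = 0.104638.
P(B | observation) = 0.0815155 / 0.104638 = 0.779024.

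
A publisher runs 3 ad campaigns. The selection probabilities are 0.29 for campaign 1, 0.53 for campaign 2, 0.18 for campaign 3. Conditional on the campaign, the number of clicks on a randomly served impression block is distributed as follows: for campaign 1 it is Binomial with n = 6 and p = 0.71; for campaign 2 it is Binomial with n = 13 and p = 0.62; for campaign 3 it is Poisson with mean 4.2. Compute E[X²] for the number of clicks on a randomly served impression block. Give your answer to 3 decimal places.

45.606

For each component E[X²] = Var + (mean)², giving 1: 19.383; 2: 68.0264; 3: 21.84.
Overall E[X²] = 0.29·19.383 + 0.53·68.0264 + 0.18·21.84 = 45.6063.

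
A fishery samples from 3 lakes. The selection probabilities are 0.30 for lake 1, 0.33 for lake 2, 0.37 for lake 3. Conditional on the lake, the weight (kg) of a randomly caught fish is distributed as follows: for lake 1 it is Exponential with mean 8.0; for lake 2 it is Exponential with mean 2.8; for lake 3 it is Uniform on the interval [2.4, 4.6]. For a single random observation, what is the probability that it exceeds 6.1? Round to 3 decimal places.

Conditional on each lake, P(X > 6.1): 1: 0.466499; 2: 0.113203; 3: 0.
By total probability, P(X > 6.1) = 0.3·0.466499 + 0.33·0.113203 + 0.37·0 = 0.177307.

0.177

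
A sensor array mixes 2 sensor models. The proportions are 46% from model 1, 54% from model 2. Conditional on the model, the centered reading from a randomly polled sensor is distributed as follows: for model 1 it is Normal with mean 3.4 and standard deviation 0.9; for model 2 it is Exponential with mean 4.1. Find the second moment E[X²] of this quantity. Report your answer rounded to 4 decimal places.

For each component E[X²] = Var + (mean)², giving 1: 12.37; 2: 33.62.
Overall E[X²] = 0.46·12.37 + 0.54·33.62 = 23.845.

23.8450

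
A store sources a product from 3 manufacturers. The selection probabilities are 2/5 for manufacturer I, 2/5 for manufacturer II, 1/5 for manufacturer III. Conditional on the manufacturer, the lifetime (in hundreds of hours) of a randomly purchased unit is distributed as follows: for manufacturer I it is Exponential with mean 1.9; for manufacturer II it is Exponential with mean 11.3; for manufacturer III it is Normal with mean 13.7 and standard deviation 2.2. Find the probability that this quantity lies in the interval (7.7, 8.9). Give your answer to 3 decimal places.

0.026

Conditional on each manufacturer, P(7.7 < X < 8.9): I: 0.00813656; II: 0.0509697; III: 0.0113685.
By total probability, P(7.7 < X < 8.9) = 0.4·0.00813656 + 0.4·0.0509697 + 0.2·0.0113685 = 0.0259162.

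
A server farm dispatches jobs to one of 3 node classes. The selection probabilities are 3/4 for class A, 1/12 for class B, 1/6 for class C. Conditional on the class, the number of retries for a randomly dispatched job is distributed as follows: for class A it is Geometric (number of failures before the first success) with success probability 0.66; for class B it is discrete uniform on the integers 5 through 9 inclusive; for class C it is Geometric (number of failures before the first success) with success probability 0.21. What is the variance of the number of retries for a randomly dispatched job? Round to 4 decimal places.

Per component, A: μ=0.515152, E[X²]=1.04591; B: μ=7, E[X²]=51; C: μ=3.7619, E[X²]=32.0658.
E[X] = 0.75·0.515152 + 0.0833333·7 + 0.166667·3.7619 = 1.59668.
E[X²] = 0.75·1.04591 + 0.0833333·51 + 0.166667·32.0658 = 10.3787.
Var(X) = E[X²] − (E[X])² = 10.3787 − 2.54939 = 7.82934.

7.8293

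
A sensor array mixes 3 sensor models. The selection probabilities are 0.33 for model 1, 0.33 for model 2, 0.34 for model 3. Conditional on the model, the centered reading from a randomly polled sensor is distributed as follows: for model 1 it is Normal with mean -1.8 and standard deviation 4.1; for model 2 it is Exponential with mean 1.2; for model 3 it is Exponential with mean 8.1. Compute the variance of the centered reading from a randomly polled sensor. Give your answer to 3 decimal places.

45.649

Per component, 1: μ=-1.8, E[X²]=20.05; 2: μ=1.2, E[X²]=2.88; 3: μ=8.1, E[X²]=131.22.
E[X] = 0.33·-1.8 + 0.33·1.2 + 0.34·8.1 = 2.556.
E[X²] = 0.33·20.05 + 0.33·2.88 + 0.34·131.22 = 52.1817.
Var(X) = E[X²] − (E[X])² = 52.1817 − 6.53314 = 45.6486.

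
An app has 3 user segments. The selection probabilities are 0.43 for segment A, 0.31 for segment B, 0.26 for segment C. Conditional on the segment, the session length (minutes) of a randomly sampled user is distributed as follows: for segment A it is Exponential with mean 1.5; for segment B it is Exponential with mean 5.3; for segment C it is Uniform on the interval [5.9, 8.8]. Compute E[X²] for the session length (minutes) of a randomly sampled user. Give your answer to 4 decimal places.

33.5789

For each component E[X²] = Var + (mean)², giving A: 4.5; B: 56.18; C: 54.7233.
Overall E[X²] = 0.43·4.5 + 0.31·56.18 + 0.26·54.7233 = 33.5789.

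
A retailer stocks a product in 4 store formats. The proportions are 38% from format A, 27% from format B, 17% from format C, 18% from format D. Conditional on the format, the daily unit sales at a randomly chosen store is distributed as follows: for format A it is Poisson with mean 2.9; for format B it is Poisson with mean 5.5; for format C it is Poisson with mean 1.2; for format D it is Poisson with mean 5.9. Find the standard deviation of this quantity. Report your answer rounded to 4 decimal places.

2.6232

Per component, A: μ=2.9, E[X²]=11.31; B: μ=5.5, E[X²]=35.75; C: μ=1.2, E[X²]=2.64; D: μ=5.9, E[X²]=40.71.
E[X] = 0.38·2.9 + 0.27·5.5 + 0.17·1.2 + 0.18·5.9 = 3.853.
E[X²] = 0.38·11.31 + 0.27·35.75 + 0.17·2.64 + 0.18·40.71 = 21.7269.
Var(X) = E[X²] − (E[X])² = 21.7269 − 14.8456 = 6.88129.
SD(X) = √6.88129 = 2.62322.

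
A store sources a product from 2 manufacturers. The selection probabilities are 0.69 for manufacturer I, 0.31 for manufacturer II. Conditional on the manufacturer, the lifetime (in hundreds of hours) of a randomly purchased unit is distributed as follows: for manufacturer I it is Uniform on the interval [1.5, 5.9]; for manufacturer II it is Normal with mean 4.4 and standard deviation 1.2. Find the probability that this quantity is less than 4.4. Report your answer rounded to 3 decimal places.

Conditional on each manufacturer, P(X < 4.4): I: 0.659091; II: 0.5.
By total probability, P(X < 4.4) = 0.69·0.659091 + 0.31·0.5 = 0.609773.

0.610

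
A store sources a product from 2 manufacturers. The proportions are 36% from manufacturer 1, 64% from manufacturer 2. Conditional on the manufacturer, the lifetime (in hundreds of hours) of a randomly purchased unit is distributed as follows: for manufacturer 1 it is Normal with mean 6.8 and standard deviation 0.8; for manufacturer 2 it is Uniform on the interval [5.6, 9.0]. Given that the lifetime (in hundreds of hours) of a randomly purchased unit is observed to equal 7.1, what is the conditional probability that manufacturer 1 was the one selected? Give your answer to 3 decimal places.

Likelihoods f(7.1 | ·): 1: 0.464819; 2: 0.294118.
Posterior ∝ prior × likelihood. Numerator for 1: 0.36·0.464819 = 0.167335.
Normalizing constant: 0.36·0.464819 + 0.64·0.294118 = 0.35557.
P(1 | observation) = 0.167335 / 0.35557 = 0.47061.

0.471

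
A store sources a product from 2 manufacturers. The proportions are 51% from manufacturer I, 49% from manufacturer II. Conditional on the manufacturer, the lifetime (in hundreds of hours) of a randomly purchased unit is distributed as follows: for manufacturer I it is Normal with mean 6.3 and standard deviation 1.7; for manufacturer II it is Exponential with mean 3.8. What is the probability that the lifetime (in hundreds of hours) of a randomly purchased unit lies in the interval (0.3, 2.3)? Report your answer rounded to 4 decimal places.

Conditional on each manufacturer, P(0.3 < X < 2.3): I: 0.00910455; II: 0.378158.
By total probability, P(0.3 < X < 2.3) = 0.51·0.00910455 + 0.49·0.378158 = 0.189941.

0.1899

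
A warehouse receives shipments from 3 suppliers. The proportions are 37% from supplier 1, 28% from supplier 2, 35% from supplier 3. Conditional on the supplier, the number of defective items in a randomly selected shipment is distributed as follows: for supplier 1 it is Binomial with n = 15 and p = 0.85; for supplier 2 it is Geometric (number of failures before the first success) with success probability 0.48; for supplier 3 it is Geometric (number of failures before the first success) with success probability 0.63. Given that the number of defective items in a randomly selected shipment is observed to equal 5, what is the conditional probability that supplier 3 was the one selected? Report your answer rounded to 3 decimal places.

Likelihoods P(X=5 | ·): 1: 7.68356e-06; 2: 0.0182498; 3: 0.00436867.
Posterior ∝ prior × likelihood. Numerator for 3: 0.35·0.00436867 = 0.00152903.
Normalizing constant: 0.37·7.68356e-06 + 0.28·0.0182498 + 0.35·0.00436867 = 0.00664182.
P(3 | observation) = 0.00152903 / 0.00664182 = 0.230213.

0.230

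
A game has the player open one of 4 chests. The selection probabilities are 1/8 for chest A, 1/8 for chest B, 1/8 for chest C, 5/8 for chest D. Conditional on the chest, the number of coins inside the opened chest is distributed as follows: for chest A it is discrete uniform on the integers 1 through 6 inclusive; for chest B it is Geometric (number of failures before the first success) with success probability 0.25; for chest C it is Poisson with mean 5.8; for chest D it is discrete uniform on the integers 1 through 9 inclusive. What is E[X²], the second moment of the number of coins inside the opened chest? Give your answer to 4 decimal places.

For each component E[X²] = Var + (mean)², giving A: 15.1667; B: 21; C: 39.44; D: 31.6667.
Overall E[X²] = 0.125·15.1667 + 0.125·21 + 0.125·39.44 + 0.625·31.6667 = 29.2425.

29.2425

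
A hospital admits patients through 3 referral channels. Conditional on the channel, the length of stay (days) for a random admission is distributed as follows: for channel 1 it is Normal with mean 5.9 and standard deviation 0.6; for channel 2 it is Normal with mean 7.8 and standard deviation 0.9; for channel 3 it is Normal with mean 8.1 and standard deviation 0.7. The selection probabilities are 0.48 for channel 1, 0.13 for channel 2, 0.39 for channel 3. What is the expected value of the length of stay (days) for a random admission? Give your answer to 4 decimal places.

Component means — 1: 5.9; 2: 7.8; 3: 8.1.
E[X] = 0.48·5.9 + 0.13·7.8 + 0.39·8.1 = 7.005.

7.0050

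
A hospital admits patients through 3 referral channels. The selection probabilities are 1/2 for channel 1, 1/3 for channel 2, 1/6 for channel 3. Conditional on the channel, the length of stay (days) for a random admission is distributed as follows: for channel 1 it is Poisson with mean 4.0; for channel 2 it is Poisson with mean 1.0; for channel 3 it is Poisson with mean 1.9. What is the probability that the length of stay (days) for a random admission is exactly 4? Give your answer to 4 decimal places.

0.1163

Conditional on each channel, P(X = 4): 1: 0.195367; 2: 0.0153283; 3: 0.0812164.
By total probability, P(X = 4) = 0.5·0.195367 + 0.333333·0.0153283 + 0.166667·0.0812164 = 0.116329.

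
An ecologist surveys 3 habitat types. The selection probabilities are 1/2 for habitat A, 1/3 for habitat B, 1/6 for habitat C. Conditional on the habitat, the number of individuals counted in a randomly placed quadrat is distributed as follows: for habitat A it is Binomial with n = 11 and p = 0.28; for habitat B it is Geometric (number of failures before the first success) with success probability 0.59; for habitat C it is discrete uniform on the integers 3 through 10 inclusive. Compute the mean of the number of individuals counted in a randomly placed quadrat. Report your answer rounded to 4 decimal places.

Component means — A: 3.08; B: 0.694915; C: 6.5.
E[X] = 0.5·3.08 + 0.333333·0.694915 + 0.166667·6.5 = 2.85497.

2.8550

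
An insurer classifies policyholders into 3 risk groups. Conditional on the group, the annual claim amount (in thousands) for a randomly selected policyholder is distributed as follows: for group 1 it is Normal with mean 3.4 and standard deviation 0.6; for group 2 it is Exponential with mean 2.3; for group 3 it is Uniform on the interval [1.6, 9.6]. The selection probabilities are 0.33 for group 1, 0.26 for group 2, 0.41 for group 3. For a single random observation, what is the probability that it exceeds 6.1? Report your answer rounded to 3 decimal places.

0.198

Conditional on each group, P(X > 6.1): 1: 3.39767e-06; 2: 0.0704978; 3: 0.4375.
By total probability, P(X > 6.1) = 0.33·3.39767e-06 + 0.26·0.0704978 + 0.41·0.4375 = 0.197706.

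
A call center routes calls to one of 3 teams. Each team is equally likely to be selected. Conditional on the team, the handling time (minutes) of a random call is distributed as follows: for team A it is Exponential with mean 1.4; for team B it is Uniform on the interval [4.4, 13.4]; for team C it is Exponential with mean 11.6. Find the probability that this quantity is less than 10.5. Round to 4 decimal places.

0.7576

Conditional on each team, P(X < 10.5): A: 0.999447; B: 0.677778; C: 0.595528.
By total probability, P(X < 10.5) = 0.333333·0.999447 + 0.333333·0.677778 + 0.333333·0.595528 = 0.757584.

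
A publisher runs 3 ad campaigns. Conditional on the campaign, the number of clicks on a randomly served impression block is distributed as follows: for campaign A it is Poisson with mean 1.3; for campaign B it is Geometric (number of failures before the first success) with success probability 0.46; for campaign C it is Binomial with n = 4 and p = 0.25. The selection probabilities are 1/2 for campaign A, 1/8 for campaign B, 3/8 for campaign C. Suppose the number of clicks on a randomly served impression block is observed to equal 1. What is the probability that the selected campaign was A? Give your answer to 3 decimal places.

Likelihoods P(X=1 | ·): A: 0.354291; B: 0.2484; C: 0.421875.
Posterior ∝ prior × likelihood. Numerator for A: 0.5·0.354291 = 0.177146.
Normalizing constant: 0.5·0.354291 + 0.125·0.2484 + 0.375·0.421875 = 0.366399.
P(A | observation) = 0.177146 / 0.366399 = 0.483478.

0.483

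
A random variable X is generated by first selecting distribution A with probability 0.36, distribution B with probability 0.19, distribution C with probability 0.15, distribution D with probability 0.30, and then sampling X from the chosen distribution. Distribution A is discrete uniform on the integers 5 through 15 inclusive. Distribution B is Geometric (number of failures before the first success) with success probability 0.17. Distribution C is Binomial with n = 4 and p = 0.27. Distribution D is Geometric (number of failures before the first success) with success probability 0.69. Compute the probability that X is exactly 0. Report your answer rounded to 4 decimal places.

Conditional on each component, P(X = 0): A: 0; B: 0.17; C: 0.283982; D: 0.69.
By total probability, P(X = 0) = 0.36·0 + 0.19·0.17 + 0.15·0.283982 + 0.3·0.69 = 0.281897.

0.2819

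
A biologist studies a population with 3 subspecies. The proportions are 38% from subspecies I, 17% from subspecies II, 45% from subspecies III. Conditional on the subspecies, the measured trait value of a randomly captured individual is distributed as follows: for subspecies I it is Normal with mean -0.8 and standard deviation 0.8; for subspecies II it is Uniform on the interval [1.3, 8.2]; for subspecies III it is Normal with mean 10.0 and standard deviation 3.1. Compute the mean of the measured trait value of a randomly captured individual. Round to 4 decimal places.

Component means — I: -0.8; II: 4.75; III: 10.
E[X] = 0.38·-0.8 + 0.17·4.75 + 0.45·10 = 5.0035.

5.0035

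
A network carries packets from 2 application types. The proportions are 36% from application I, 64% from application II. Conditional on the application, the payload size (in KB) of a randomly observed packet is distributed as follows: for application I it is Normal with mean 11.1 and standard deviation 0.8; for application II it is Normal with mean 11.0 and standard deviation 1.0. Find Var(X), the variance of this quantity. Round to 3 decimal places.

Per component, I: μ=11.1, E[X²]=123.85; II: μ=11, E[X²]=122.
E[X] = 0.36·11.1 + 0.64·11 = 11.036.
E[X²] = 0.36·123.85 + 0.64·122 = 122.666.
Var(X) = E[X²] − (E[X])² = 122.666 − 121.793 = 0.872704.

0.873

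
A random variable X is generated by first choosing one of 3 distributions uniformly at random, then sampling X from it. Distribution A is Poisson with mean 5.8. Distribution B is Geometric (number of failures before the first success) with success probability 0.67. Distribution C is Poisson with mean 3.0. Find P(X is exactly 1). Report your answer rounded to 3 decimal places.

Conditional on each component, P(X = 1): A: 0.0175598; B: 0.2211; C: 0.149361.
By total probability, P(X = 1) = 0.333333·0.0175598 + 0.333333·0.2211 + 0.333333·0.149361 = 0.12934.

0.129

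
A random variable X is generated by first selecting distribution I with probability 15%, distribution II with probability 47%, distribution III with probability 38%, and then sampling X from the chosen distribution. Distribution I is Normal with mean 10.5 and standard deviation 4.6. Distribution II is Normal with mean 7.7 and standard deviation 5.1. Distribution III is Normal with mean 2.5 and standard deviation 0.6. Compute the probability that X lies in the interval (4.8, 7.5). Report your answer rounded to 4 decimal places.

0.1162

Conditional on each component, P(4.8 < X < 7.5): I: 0.149496; II: 0.199555; III: 6.32092e-05.
By total probability, P(4.8 < X < 7.5) = 0.15·0.149496 + 0.47·0.199555 + 0.38·6.32092e-05 = 0.116239.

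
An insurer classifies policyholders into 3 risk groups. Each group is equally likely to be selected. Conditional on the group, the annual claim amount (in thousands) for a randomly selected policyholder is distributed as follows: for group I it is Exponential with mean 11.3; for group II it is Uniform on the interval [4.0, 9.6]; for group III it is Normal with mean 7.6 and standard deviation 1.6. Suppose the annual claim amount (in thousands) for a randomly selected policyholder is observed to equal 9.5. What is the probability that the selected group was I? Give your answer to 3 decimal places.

Likelihoods f(9.5 | ·): I: 0.0381774; II: 0.178571; III: 0.123191.
Posterior ∝ prior × likelihood. Numerator for I: 0.333333·0.0381774 = 0.0127258.
Normalizing constant: 0.333333·0.0381774 + 0.333333·0.178571 + 0.333333·0.123191 = 0.113313.
P(I | observation) = 0.0127258 / 0.113313 = 0.112306.

0.112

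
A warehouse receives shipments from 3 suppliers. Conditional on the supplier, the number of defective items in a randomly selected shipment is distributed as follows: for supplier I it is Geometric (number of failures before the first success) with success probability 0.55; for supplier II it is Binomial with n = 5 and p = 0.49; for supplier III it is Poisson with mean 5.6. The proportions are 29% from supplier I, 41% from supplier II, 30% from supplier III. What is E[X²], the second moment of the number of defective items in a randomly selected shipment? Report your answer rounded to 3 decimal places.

14.687

For each component E[X²] = Var + (mean)², giving I: 2.15702; II: 7.252; III: 36.96.
Overall E[X²] = 0.29·2.15702 + 0.41·7.252 + 0.3·36.96 = 14.6869.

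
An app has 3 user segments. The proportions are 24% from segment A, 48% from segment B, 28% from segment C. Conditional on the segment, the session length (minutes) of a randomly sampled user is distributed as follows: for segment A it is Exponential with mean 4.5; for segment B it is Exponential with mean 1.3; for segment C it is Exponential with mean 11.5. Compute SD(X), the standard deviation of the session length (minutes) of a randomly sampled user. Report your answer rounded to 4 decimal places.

7.8203

Per component, A: μ=4.5, E[X²]=40.5; B: μ=1.3, E[X²]=3.38; C: μ=11.5, E[X²]=264.5.
E[X] = 0.24·4.5 + 0.48·1.3 + 0.28·11.5 = 4.924.
E[X²] = 0.24·40.5 + 0.48·3.38 + 0.28·264.5 = 85.4024.
Var(X) = E[X²] − (E[X])² = 85.4024 − 24.2458 = 61.1566.
SD(X) = √61.1566 = 7.82027.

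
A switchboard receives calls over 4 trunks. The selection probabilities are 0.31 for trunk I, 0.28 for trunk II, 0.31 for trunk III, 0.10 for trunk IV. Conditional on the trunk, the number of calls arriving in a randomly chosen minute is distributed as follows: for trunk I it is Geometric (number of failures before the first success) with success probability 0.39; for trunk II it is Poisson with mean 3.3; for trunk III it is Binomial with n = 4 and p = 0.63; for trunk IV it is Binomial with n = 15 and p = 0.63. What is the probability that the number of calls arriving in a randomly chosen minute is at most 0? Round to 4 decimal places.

Conditional on each trunk, P(X ≤ 0): I: 0.39; II: 0.0368832; III: 0.0187416; IV: 3.33446e-07.
By total probability, P(X ≤ 0) = 0.31·0.39 + 0.28·0.0368832 + 0.31·0.0187416 + 0.1·3.33446e-07 = 0.137037.

0.1370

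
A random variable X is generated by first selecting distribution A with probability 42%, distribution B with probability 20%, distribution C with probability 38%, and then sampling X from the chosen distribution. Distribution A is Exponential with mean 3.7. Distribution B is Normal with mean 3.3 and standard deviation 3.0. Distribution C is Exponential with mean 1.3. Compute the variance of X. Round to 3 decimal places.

9.429

Per component, A: μ=3.7, E[X²]=27.38; B: μ=3.3, E[X²]=19.89; C: μ=1.3, E[X²]=3.38.
E[X] = 0.42·3.7 + 0.2·3.3 + 0.38·1.3 = 2.708.
E[X²] = 0.42·27.38 + 0.2·19.89 + 0.38·3.38 = 16.762.
Var(X) = E[X²] − (E[X])² = 16.762 − 7.33326 = 9.42874.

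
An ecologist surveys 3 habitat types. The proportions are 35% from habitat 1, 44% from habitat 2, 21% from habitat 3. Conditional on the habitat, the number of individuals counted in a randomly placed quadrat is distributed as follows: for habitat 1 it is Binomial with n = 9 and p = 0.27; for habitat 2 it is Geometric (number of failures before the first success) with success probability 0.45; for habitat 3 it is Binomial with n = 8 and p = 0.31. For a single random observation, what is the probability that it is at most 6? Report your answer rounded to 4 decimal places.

0.9922

Conditional on each habitat, P(X ≤ 6): 1: 0.9978; 2: 0.984776; 3: 0.998396.
By total probability, P(X ≤ 6) = 0.35·0.9978 + 0.44·0.984776 + 0.21·0.998396 = 0.992194.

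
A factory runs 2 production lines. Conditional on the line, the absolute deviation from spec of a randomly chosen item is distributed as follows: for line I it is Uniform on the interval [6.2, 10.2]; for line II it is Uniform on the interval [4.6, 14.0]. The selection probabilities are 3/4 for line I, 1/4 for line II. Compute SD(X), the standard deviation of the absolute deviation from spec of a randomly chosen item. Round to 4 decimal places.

1.7515

Per component, I: μ=8.2, E[X²]=68.5733; II: μ=9.3, E[X²]=93.8533.
E[X] = 0.75·8.2 + 0.25·9.3 = 8.475.
E[X²] = 0.75·68.5733 + 0.25·93.8533 = 74.8933.
Var(X) = E[X²] − (E[X])² = 74.8933 − 71.8256 = 3.06771.
SD(X) = √3.06771 = 1.75149.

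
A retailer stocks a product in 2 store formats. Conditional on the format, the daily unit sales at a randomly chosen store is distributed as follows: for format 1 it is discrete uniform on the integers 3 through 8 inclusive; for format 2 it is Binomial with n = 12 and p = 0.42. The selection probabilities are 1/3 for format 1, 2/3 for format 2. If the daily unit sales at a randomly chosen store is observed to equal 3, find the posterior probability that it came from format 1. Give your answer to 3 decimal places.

0.408

Likelihoods P(X=3 | ·): 1: 0.166667; 2: 0.121066.
Posterior ∝ prior × likelihood. Numerator for 1: 0.333333·0.166667 = 0.0555556.
Normalizing constant: 0.333333·0.166667 + 0.666667·0.121066 = 0.136266.
P(1 | observation) = 0.0555556 / 0.136266 = 0.407698.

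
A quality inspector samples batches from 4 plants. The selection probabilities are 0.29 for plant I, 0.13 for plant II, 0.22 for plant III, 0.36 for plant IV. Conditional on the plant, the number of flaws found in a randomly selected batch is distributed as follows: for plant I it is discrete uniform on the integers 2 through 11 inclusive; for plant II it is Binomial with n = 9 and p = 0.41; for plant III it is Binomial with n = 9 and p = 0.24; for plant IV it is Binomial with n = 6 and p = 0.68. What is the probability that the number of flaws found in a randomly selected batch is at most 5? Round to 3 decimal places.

Conditional on each plant, P(X ≤ 5): I: 0.4; II: 0.889079; III: 0.991922; IV: 0.901133.
By total probability, P(X ≤ 5) = 0.29·0.4 + 0.13·0.889079 + 0.22·0.991922 + 0.36·0.901133 = 0.774211.

0.774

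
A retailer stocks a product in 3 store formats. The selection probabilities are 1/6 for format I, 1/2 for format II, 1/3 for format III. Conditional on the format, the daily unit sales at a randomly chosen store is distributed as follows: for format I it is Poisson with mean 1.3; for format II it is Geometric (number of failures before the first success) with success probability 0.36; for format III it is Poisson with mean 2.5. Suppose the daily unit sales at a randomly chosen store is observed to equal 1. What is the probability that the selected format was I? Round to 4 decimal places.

0.2433

Likelihoods P(X=1 | ·): I: 0.354291; II: 0.2304; III: 0.205212.
Posterior ∝ prior × likelihood. Numerator for I: 0.166667·0.354291 = 0.0590486.
Normalizing constant: 0.166667·0.354291 + 0.5·0.2304 + 0.333333·0.205212 = 0.242653.
P(I | observation) = 0.0590486 / 0.242653 = 0.243346.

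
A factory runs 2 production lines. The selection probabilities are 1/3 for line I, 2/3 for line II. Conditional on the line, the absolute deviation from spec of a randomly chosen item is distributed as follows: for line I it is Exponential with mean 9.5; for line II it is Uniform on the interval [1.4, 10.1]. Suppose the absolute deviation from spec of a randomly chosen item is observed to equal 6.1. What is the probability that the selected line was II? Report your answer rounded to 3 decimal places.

Likelihoods f(6.1 | ·): I: 0.0553877; II: 0.114943.
Posterior ∝ prior × likelihood. Numerator for II: 0.666667·0.114943 = 0.0766284.
Normalizing constant: 0.333333·0.0553877 + 0.666667·0.114943 = 0.0950909.
P(II | observation) = 0.0766284 / 0.0950909 = 0.805843.

0.806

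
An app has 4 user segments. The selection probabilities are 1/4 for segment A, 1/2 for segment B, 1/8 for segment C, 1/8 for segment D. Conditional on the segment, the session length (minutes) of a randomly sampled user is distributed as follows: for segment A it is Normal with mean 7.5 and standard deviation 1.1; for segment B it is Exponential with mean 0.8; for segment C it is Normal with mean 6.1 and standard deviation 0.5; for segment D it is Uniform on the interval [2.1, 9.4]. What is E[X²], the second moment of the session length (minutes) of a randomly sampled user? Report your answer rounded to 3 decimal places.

24.375

For each component E[X²] = Var + (mean)², giving A: 57.46; B: 1.28; C: 37.46; D: 37.5033.
Overall E[X²] = 0.25·57.46 + 0.5·1.28 + 0.125·37.46 + 0.125·37.5033 = 24.3754.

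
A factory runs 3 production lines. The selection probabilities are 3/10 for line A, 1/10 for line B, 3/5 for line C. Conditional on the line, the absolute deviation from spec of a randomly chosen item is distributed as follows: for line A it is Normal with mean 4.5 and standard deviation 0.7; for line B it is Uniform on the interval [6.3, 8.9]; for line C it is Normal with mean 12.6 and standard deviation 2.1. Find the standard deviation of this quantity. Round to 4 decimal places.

4.0555

Per component, A: μ=4.5, E[X²]=20.74; B: μ=7.6, E[X²]=58.3233; C: μ=12.6, E[X²]=163.17.
E[X] = 0.3·4.5 + 0.1·7.6 + 0.6·12.6 = 9.67.
E[X²] = 0.3·20.74 + 0.1·58.3233 + 0.6·163.17 = 109.956.
Var(X) = E[X²] − (E[X])² = 109.956 − 93.5089 = 16.4474.
SD(X) = √16.4474 = 4.05554.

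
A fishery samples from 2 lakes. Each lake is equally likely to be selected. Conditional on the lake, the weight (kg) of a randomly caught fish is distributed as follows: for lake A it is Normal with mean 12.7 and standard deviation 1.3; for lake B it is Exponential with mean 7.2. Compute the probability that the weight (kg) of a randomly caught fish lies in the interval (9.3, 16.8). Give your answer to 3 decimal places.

0.586

Conditional on each lake, P(9.3 < X < 16.8): A: 0.994738; B: 0.17784.
By total probability, P(9.3 < X < 16.8) = 0.5·0.994738 + 0.5·0.17784 = 0.586289.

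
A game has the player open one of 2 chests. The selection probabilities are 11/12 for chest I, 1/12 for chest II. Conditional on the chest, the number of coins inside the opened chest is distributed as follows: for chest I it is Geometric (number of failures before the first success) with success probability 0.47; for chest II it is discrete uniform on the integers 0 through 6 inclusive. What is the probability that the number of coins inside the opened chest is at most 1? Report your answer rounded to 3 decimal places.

Conditional on each chest, P(X ≤ 1): I: 0.7191; II: 0.285714.
By total probability, P(X ≤ 1) = 0.916667·0.7191 + 0.0833333·0.285714 = 0.682985.

0.683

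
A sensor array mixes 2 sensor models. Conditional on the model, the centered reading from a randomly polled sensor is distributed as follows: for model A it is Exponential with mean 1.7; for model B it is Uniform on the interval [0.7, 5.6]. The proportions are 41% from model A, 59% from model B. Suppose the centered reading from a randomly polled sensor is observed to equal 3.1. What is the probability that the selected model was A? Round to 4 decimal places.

0.2444

Likelihoods f(3.1 | ·): A: 0.0949735; B: 0.204082.
Posterior ∝ prior × likelihood. Numerator for A: 0.41·0.0949735 = 0.0389391.
Normalizing constant: 0.41·0.0949735 + 0.59·0.204082 = 0.159347.
P(A | observation) = 0.0389391 / 0.159347 = 0.244366.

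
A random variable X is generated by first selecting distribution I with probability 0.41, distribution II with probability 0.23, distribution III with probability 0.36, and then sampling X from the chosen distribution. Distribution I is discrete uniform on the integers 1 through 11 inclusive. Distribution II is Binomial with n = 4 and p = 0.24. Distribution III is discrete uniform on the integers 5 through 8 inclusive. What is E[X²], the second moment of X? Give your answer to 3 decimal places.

34.900

For each component E[X²] = Var + (mean)², giving I: 46; II: 1.6512; III: 43.5.
Overall E[X²] = 0.41·46 + 0.23·1.6512 + 0.36·43.5 = 34.8998.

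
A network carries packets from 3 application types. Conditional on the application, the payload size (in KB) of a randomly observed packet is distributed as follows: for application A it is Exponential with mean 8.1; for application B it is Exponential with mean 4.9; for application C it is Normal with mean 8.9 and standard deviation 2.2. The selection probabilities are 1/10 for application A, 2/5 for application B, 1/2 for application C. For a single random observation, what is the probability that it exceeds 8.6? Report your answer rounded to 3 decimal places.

Conditional on each application, P(X > 8.6): A: 0.345858; B: 0.17289; C: 0.554233.
By total probability, P(X > 8.6) = 0.1·0.345858 + 0.4·0.17289 + 0.5·0.554233 = 0.380858.

0.381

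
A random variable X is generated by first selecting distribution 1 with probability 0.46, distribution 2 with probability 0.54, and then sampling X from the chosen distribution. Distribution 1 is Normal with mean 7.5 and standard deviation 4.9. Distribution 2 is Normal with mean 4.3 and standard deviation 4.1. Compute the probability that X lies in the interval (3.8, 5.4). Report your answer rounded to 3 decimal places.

Conditional on each component, P(3.8 < X < 5.4): 1: 0.109024; 2: 0.154294.
By total probability, P(3.8 < X < 5.4) = 0.46·0.109024 + 0.54·0.154294 = 0.13347.

0.133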